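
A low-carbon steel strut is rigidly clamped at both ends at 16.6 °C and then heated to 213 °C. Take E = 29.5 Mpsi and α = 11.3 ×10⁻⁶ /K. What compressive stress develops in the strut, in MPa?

E = 29.5 Mpsi = 203.4 GPa.
ΔT = 196.4 K. Constrained thermal stress σ = E·α·ΔT = 203.4×10³ MPa × 11.3×10⁻⁶ × 196.4 = 451 MPa (compressive).

451 MPa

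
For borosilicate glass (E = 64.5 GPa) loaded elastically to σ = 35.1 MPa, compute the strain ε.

5.44×10⁻⁴

ε = σ/E = 35.1 / 64500 = 5.44×10⁻⁴.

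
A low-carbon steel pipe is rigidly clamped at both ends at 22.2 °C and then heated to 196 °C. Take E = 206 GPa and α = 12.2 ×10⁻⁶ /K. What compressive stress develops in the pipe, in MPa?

437 MPa

ΔT = 173.8 K. Constrained thermal stress σ = E·α·ΔT = 206.0×10³ MPa × 12.2×10⁻⁶ × 173.8 = 437 MPa (compressive).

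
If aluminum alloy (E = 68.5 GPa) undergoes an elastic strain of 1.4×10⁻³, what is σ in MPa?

95.9 MPa

σ = E·ε = 68500 MPa × 1.4×10⁻³ = 95.9 MPa.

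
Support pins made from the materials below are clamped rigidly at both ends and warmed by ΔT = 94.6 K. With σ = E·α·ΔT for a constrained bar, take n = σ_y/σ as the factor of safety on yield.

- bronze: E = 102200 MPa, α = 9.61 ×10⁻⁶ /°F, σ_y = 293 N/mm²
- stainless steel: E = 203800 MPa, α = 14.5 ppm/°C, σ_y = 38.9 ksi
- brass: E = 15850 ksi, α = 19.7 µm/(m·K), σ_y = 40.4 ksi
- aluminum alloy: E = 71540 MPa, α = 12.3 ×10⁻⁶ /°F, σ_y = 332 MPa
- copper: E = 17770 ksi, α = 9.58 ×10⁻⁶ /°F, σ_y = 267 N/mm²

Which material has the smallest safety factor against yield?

stainless steel

Converting E to GPa, α to ×10⁻⁶/K, σ_y to MPa, then σ and n for each:
  bronze: E = 102.2, α = 17.3, σ_y = 293.0 → σ = 167 MPa, n = 1.75
  stainless steel: E = 203.8, α = 14.5, σ_y = 268.2 → σ = 280 MPa, n = 0.959
  brass: E = 109.3, α = 19.7, σ_y = 278.5 → σ = 204 MPa, n = 1.37
  aluminum alloy: E = 71.54, α = 22.1, σ_y = 332.0 → σ = 150 MPa, n = 2.22
  copper: E = 122.5, α = 17.2, σ_y = 267.0 → σ = 200 MPa, n = 1.34
Stainless steel has the lowest safety factor, n = 0.959.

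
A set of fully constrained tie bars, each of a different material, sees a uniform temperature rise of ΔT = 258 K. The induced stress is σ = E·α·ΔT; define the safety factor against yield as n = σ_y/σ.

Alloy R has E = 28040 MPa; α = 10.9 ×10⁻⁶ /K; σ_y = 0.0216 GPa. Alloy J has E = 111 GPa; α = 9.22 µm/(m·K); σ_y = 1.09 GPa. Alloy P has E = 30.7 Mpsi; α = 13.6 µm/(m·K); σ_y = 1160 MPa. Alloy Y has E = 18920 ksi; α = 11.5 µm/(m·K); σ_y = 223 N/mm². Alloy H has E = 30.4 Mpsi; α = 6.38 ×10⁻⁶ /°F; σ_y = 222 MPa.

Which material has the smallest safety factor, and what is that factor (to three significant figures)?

In consistent units (E in GPa, α in ×10⁻⁶/K, σ_y in MPa):
  alloy R: E = 28.04, α = 10.9, σ_y = 21.60 → σ = 78.9 MPa, n = 0.274
  alloy J: E = 111.0, α = 9.22, σ_y = 1090 → σ = 264 MPa, n = 4.13
  alloy P: E = 211.7, α = 13.6, σ_y = 1160 → σ = 743 MPa, n = 1.56
  alloy Y: E = 130.4, α = 11.5, σ_y = 223.0 → σ = 387 MPa, n = 0.576
  alloy H: E = 209.6, α = 11.5, σ_y = 222.0 → σ = 621 MPa, n = 0.357
Alloy R has the lowest safety factor, n = 0.274.

alloy R, n = 0.274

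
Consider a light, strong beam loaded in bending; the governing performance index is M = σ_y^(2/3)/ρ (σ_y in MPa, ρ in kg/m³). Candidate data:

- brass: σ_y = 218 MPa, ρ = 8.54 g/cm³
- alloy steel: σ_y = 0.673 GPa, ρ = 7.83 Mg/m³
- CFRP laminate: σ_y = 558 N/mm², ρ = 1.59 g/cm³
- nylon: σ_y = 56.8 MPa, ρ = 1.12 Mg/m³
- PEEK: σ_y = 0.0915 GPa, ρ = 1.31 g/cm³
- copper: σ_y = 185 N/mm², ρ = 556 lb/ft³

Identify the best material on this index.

Convert each candidate to consistent units, then evaluate M:
  brass: σ_y = 218.0 MPa, ρ = 8540 kg/m³
  alloy steel: σ_y = 673.0 MPa, ρ = 7830 kg/m³
  CFRP laminate: σ_y = 558.0 MPa, ρ = 1590 kg/m³
  nylon: σ_y = 56.80 MPa, ρ = 1120 kg/m³
  PEEK: σ_y = 91.50 MPa, ρ = 1310 kg/m³
  copper: σ_y = 185.0 MPa, ρ = 8906 kg/m³
  CFRP laminate: M = 42.6×10⁻³
  PEEK: M = 15.5×10⁻³
  nylon: M = 13.2×10⁻³
  alloy steel: M = 9.81×10⁻³
  brass: M = 4.24×10⁻³
  copper: M = 3.65×10⁻³
The maximum is for CFRP laminate.

CFRP laminate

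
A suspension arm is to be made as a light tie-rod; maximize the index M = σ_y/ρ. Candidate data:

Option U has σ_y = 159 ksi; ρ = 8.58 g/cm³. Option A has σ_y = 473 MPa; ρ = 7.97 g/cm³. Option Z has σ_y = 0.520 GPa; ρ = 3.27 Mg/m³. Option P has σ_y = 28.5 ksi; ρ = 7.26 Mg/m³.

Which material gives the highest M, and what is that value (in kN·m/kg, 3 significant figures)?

option Z, M = 159 kN·m/kg

After converting to SI:
  option U: σ_y = 1096 MPa, ρ = 8580 kg/m³
  option A: σ_y = 473.0 MPa, ρ = 7970 kg/m³
  option Z: σ_y = 520.0 MPa, ρ = 3270 kg/m³
  option P: σ_y = 196.5 MPa, ρ = 7260 kg/m³
  option Z: M = 159 kN·m/kg
  option U: M = 128 kN·m/kg
  option A: M = 59.3 kN·m/kg
  option P: M = 27.1 kN·m/kg
Highest index: option Z.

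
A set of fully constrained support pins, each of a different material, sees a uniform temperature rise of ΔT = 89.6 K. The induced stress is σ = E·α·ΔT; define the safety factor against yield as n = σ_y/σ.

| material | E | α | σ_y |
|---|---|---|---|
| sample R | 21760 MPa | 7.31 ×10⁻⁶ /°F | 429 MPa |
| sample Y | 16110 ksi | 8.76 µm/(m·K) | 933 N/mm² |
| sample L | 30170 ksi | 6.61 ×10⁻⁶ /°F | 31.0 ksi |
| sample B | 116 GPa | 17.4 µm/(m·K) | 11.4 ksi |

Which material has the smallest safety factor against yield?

Converting E to GPa, α to ×10⁻⁶/K, σ_y to MPa, then σ and n for each:
  sample R: E = 21.76, α = 13.2, σ_y = 429.0 → σ = 25.7 MPa, n = 16.7
  sample Y: E = 111.1, α = 8.76, σ_y = 933.0 → σ = 87.2 MPa, n = 10.7
  sample L: E = 208.0, α = 11.9, σ_y = 213.7 → σ = 222 MPa, n = 0.964
  sample B: E = 116.0, α = 17.4, σ_y = 78.60 → σ = 181 MPa, n = 0.435
The minimum is sample B at n = 0.435.

sample B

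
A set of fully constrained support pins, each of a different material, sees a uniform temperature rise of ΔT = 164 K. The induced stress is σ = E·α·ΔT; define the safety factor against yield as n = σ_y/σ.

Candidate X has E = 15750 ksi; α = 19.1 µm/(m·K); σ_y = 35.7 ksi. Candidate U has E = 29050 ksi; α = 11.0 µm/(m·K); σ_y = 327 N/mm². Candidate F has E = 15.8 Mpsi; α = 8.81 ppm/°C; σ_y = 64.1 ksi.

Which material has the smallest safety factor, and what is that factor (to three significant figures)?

Per material, after unit conversion:
  candidate X: E = 108.6, α = 19.1, σ_y = 246.1 → σ = 340 MPa, n = 0.724
  candidate U: E = 200.3, α = 11.0, σ_y = 327.0 → σ = 361 MPa, n = 0.905
  candidate F: E = 108.9, α = 8.81, σ_y = 442.0 → σ = 157 MPa, n = 2.81
Candidate X has the lowest safety factor, n = 0.724.

candidate X, n = 0.724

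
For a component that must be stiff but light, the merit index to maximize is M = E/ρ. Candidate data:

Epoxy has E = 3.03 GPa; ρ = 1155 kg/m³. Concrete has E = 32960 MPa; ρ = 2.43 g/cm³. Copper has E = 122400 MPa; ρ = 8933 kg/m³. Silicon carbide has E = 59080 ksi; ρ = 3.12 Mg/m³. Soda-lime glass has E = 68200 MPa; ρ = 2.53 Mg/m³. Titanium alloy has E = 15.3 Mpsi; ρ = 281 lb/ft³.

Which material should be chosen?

silicon carbide

Normalizing units and computing the index:
  epoxy: E = 3.030 GPa, ρ = 1155 kg/m³
  concrete: E = 32.96 GPa, ρ = 2430 kg/m³
  copper: E = 122.4 GPa, ρ = 8933 kg/m³
  silicon carbide: E = 407.3 GPa, ρ = 3120 kg/m³
  soda-lime glass: E = 68.20 GPa, ρ = 2530 kg/m³
  titanium alloy: E = 105.5 GPa, ρ = 4501 kg/m³
  silicon carbide: M = 131 MN·m/kg
  soda-lime glass: M = 27.0 MN·m/kg
  titanium alloy: M = 23.4 MN·m/kg
  copper: M = 13.7 MN·m/kg
  concrete: M = 13.6 MN·m/kg
  epoxy: M = 2.62 MN·m/kg
Silicon carbide ranks first.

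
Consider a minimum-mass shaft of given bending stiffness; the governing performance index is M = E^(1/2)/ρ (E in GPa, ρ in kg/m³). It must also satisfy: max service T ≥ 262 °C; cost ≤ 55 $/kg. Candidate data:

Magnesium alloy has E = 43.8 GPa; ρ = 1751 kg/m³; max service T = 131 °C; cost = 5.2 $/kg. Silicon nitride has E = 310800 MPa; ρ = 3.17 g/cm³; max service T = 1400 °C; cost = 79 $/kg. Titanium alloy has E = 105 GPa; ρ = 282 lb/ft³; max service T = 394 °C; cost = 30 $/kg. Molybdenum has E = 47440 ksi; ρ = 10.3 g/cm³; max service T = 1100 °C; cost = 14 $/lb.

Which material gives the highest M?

titanium alloy

Screen on constraints: max service T ≥ 262 °C; cost ≤ 55 $/kg. Survivors: titanium alloy, molybdenum.
Convert each candidate to consistent units, then evaluate M:
  titanium alloy: E = 105.0 GPa, ρ = 4517 kg/m³
  molybdenum: E = 327.1 GPa, ρ = 10300 kg/m³
  titanium alloy: M = 2.27×10⁻³
  molybdenum: M = 1.76×10⁻³
Titanium alloy ranks first.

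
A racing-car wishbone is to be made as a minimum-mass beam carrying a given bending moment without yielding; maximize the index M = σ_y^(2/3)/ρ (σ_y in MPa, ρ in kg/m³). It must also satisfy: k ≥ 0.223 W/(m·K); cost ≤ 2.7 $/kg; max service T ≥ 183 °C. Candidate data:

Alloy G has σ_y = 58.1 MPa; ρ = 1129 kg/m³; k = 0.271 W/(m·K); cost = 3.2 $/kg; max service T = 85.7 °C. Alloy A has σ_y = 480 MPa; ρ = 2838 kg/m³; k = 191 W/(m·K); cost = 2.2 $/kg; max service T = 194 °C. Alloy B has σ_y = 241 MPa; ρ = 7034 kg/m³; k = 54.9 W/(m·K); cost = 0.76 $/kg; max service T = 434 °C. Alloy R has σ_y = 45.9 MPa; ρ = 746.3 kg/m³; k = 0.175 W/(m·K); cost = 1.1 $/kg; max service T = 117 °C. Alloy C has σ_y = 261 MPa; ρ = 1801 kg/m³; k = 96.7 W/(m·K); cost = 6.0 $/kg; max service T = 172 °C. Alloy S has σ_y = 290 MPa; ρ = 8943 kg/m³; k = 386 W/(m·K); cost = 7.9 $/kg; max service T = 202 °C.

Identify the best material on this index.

Screen on constraints: k ≥ 0.223 W/(m·K); cost ≤ 2.7 $/kg; max service T ≥ 183 °C. Survivors: alloy A, alloy B.
Per-candidate index values:
  alloy A: M = 21.6×10⁻³
  alloy B: M = 5.51×10⁻³
Alloy A has the largest M.

alloy A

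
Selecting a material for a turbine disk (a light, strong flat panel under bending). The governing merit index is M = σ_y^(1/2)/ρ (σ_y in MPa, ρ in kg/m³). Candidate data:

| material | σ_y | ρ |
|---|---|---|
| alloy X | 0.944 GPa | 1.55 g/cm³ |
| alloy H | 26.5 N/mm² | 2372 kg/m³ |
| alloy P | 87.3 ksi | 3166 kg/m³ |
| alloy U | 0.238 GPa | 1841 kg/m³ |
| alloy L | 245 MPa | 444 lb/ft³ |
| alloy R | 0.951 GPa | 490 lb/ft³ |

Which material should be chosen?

alloy X

In SI units:
  alloy X: σ_y = 944.0 MPa, ρ = 1550 kg/m³
  alloy H: σ_y = 26.50 MPa, ρ = 2372 kg/m³
  alloy P: σ_y = 601.9 MPa, ρ = 3166 kg/m³
  alloy U: σ_y = 238.0 MPa, ρ = 1841 kg/m³
  alloy L: σ_y = 245.0 MPa, ρ = 7112 kg/m³
  alloy R: σ_y = 951.0 MPa, ρ = 7849 kg/m³
  alloy X: M = 19.8×10⁻³
  alloy U: M = 8.38×10⁻³
  alloy P: M = 7.75×10⁻³
  alloy R: M = 3.93×10⁻³
  alloy L: M = 2.20×10⁻³
  alloy H: M = 2.17×10⁻³
Alloy X has the largest M.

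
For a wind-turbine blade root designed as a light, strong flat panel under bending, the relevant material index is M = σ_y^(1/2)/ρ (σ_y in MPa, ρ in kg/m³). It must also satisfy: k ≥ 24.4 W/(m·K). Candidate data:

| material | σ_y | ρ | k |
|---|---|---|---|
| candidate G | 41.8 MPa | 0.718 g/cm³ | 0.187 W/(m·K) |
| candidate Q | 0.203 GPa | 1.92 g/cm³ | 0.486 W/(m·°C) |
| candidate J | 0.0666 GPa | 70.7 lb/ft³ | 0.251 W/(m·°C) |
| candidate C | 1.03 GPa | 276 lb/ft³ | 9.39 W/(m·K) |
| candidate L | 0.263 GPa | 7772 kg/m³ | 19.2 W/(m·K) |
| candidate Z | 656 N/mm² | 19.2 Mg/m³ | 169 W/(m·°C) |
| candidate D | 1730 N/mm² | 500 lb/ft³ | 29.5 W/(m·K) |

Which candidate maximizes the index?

Screen on constraints: k ≥ 24.4 W/(m·K). Survivors: candidate Z, candidate D.
Putting every candidate on a common basis:
  candidate Z: σ_y = 656.0 MPa, ρ = 19200 kg/m³
  candidate D: σ_y = 1730 MPa, ρ = 8009 kg/m³
  candidate D: M = 5.19×10⁻³
  candidate Z: M = 1.33×10⁻³
Candidate D has the largest M.

candidate D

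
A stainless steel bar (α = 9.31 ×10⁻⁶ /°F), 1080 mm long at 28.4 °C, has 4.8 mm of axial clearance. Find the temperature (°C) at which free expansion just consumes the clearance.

α = 9.31×10⁻⁶/°F × 9/5 = 16.8×10⁻⁶/K.
α·L₀·ΔT = 4.8 mm ⇒ ΔT = 4.8 / (16.8×10⁻⁶ × 1080.0) = 265.2 K.
T = 28.4 + 265.2 = 293.6 °C.

294 °C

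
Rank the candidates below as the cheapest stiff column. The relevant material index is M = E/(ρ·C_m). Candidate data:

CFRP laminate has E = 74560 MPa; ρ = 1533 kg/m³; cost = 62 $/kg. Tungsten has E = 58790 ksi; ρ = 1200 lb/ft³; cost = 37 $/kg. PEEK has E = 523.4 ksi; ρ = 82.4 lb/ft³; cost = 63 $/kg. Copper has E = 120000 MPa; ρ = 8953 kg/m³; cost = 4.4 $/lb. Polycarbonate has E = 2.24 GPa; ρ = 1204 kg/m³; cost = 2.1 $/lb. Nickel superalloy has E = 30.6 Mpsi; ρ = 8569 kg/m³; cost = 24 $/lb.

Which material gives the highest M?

copper

Putting every candidate on a common basis:
  CFRP laminate: E = 74.56 GPa, ρ = 1533 kg/m³, cost = 62.00 $/kg
  tungsten: E = 405.3 GPa, ρ = 19220 kg/m³, cost = 37.00 $/kg
  PEEK: E = 3.609 GPa, ρ = 1320 kg/m³, cost = 63.00 $/kg
  copper: E = 120.0 GPa, ρ = 8953 kg/m³, cost = 9.700 $/kg
  polycarbonate: E = 2.240 GPa, ρ = 1204 kg/m³, cost = 4.630 $/kg
  nickel superalloy: E = 211.0 GPa, ρ = 8569 kg/m³, cost = 52.91 $/kg
  copper: M = 1.38 MN·m per $
  CFRP laminate: M = 0.784 MN·m per $
  tungsten: M = 0.570 MN·m per $
  nickel superalloy: M = 0.465 MN·m per $
  polycarbonate: M = 0.402 MN·m per $
  PEEK: M = 0.0434 MN·m per $
Copper has the largest M.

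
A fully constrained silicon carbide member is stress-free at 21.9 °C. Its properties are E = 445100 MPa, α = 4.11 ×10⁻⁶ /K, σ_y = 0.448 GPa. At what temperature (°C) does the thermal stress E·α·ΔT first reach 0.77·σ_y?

E = 445100 MPa = 445.1 GPa.
σ_y = 0.448 GPa = 448.0 MPa.
E·α·ΔT = 345.0 MPa ⇒ ΔT = 345.0 / (445.1×10³ × 4.11×10⁻⁶) = 188.6 K.
T = 21.9 + 188.6 = 210.5 °C.

210 °C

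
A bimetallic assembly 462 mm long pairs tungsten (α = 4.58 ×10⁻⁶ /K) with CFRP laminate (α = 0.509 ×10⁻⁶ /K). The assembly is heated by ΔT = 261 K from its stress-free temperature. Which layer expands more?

tungsten

α(tungsten) = 4.58×10⁻⁶/K vs α(CFRP laminate) = 0.509×10⁻⁶/K.
Higher α expands more for the same ΔT: tungsten.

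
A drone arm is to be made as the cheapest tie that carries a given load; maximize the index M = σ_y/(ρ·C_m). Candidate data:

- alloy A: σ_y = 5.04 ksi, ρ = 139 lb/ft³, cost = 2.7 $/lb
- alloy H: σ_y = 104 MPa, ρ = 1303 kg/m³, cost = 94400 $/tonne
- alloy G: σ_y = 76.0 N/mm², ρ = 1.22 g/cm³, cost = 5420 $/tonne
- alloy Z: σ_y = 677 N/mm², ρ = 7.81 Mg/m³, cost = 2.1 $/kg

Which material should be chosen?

Putting every candidate on a common basis:
  alloy A: σ_y = 34.75 MPa, ρ = 2227 kg/m³, cost = 5.952 $/kg
  alloy H: σ_y = 104.0 MPa, ρ = 1303 kg/m³, cost = 94.40 $/kg
  alloy G: σ_y = 76.00 MPa, ρ = 1220 kg/m³, cost = 5.420 $/kg
  alloy Z: σ_y = 677.0 MPa, ρ = 7810 kg/m³, cost = 2.100 $/kg
  alloy Z: M = 41.3 kN·m per $
  alloy G: M = 11.5 kN·m per $
  alloy A: M = 2.62 kN·m per $
  alloy H: M = 0.846 kN·m per $
Highest index: alloy Z.

alloy Z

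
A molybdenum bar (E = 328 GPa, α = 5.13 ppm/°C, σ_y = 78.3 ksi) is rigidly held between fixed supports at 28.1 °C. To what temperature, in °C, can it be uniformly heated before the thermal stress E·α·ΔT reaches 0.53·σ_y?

σ_y = 78.3 ksi = 539.9 MPa.
E·α·ΔT = 286.1 MPa ⇒ ΔT = 286.1 / (328.0×10³ × 5.13×10⁻⁶) = 170.0 K.
T = 28.1 + 170.0 = 198.1 °C.

198 °C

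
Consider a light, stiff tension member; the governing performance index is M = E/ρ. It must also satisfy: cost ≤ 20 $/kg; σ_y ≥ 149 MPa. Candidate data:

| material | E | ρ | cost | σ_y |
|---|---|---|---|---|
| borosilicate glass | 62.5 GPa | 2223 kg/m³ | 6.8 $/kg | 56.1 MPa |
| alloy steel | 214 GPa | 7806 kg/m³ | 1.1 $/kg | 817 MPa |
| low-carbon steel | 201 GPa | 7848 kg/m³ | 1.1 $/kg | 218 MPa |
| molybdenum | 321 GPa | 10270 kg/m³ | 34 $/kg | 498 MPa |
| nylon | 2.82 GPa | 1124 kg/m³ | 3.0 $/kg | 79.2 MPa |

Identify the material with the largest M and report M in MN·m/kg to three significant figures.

alloy steel, M = 27.4 MN·m/kg

Screen on constraints: cost ≤ 20 $/kg; σ_y ≥ 149 MPa. Survivors: alloy steel, low-carbon steel.
Computing M directly (units already consistent):
  alloy steel: M = 27.4 MN·m/kg
  low-carbon steel: M = 25.6 MN·m/kg
Alloy steel has the largest M.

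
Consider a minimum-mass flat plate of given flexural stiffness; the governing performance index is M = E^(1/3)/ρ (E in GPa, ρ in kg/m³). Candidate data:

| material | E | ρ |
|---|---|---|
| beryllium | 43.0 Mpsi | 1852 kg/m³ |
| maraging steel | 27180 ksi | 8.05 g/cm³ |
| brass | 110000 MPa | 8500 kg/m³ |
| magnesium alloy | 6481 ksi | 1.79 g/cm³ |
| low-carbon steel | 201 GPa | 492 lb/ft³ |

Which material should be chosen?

beryllium

Normalizing units and computing the index:
  beryllium: E = 296.5 GPa, ρ = 1852 kg/m³
  maraging steel: E = 187.4 GPa, ρ = 8050 kg/m³
  brass: E = 110.0 GPa, ρ = 8500 kg/m³
  magnesium alloy: E = 44.68 GPa, ρ = 1790 kg/m³
  low-carbon steel: E = 201.0 GPa, ρ = 7881 kg/m³
  beryllium: M = 3.60×10⁻³
  magnesium alloy: M = 1.98×10⁻³
  low-carbon steel: M = 0.743×10⁻³
  maraging steel: M = 0.711×10⁻³
  brass: M = 0.564×10⁻³
Beryllium has the largest M.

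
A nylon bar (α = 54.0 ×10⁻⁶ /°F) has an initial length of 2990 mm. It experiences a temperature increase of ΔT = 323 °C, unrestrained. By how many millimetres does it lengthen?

Convert α: 54.0×10⁻⁶/°F × (9/5) = 97.2×10⁻⁶/K.
ΔL = α·L₀·ΔT = 97.2×10⁻⁶ × 2990 mm × 323.0 K = 93.9 mm.

93.9 mm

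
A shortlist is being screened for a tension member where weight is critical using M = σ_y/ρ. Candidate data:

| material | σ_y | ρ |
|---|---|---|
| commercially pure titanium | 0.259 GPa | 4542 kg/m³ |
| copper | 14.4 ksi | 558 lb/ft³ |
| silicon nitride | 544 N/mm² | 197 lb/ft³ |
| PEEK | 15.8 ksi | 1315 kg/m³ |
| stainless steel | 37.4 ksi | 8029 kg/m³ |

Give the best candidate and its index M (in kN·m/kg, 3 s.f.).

After converting to SI:
  commercially pure titanium: σ_y = 259.0 MPa, ρ = 4542 kg/m³
  copper: σ_y = 99.28 MPa, ρ = 8938 kg/m³
  silicon nitride: σ_y = 544.0 MPa, ρ = 3156 kg/m³
  PEEK: σ_y = 108.9 MPa, ρ = 1315 kg/m³
  stainless steel: σ_y = 257.9 MPa, ρ = 8029 kg/m³
  silicon nitride: M = 172 kN·m/kg
  PEEK: M = 82.8 kN·m/kg
  commercially pure titanium: M = 57.0 kN·m/kg
  stainless steel: M = 32.1 kN·m/kg
  copper: M = 11.1 kN·m/kg
Highest index: silicon nitride.

silicon nitride, M = 172 kN·m/kg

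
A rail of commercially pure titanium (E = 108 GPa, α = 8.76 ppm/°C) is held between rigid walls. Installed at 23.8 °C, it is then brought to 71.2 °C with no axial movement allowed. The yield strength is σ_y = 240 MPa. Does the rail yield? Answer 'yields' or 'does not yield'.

ΔT = 47.40 K. Constrained thermal stress σ = E·α·ΔT = 108.0×10³ MPa × 8.76×10⁻⁶ × 47.40 = 44.8 MPa (compressive).
Compare to σ_y = 240 MPa: σ < σ_y, so it does not yield.

does not yield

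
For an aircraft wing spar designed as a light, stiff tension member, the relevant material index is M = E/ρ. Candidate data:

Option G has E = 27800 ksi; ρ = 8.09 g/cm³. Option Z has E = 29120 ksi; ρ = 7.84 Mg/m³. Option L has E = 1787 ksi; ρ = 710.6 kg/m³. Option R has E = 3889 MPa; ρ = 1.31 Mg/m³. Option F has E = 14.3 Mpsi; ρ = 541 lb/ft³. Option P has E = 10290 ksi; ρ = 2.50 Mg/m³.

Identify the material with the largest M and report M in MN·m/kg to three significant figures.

After converting to SI:
  option G: E = 191.7 GPa, ρ = 8090 kg/m³
  option Z: E = 200.8 GPa, ρ = 7840 kg/m³
  option L: E = 12.32 GPa, ρ = 710.6 kg/m³
  option R: E = 3.889 GPa, ρ = 1310 kg/m³
  option F: E = 98.60 GPa, ρ = 8666 kg/m³
  option P: E = 70.95 GPa, ρ = 2500 kg/m³
  option P: M = 28.4 MN·m/kg
  option Z: M = 25.6 MN·m/kg
  option G: M = 23.7 MN·m/kg
  option L: M = 17.3 MN·m/kg
  option F: M = 11.4 MN·m/kg
  option R: M = 2.97 MN·m/kg
Option P ranks first.

option P, M = 28.4 MN·m/kg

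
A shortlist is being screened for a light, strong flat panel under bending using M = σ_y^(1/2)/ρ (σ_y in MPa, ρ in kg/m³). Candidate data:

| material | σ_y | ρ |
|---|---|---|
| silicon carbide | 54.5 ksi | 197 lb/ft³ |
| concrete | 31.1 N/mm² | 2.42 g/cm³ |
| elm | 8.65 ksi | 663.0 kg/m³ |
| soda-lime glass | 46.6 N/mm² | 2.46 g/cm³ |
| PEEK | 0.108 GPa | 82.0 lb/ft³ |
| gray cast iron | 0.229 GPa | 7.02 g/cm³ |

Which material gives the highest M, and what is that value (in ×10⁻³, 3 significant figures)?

elm, M = 11.6×10⁻³

Putting every candidate on a common basis:
  silicon carbide: σ_y = 375.8 MPa, ρ = 3156 kg/m³
  concrete: σ_y = 31.10 MPa, ρ = 2420 kg/m³
  elm: σ_y = 59.64 MPa, ρ = 663.0 kg/m³
  soda-lime glass: σ_y = 46.60 MPa, ρ = 2460 kg/m³
  PEEK: σ_y = 108.0 MPa, ρ = 1314 kg/m³
  gray cast iron: σ_y = 229.0 MPa, ρ = 7020 kg/m³
  elm: M = 11.6×10⁻³
  PEEK: M = 7.91×10⁻³
  silicon carbide: M = 6.14×10⁻³
  soda-lime glass: M = 2.77×10⁻³
  concrete: M = 2.30×10⁻³
  gray cast iron: M = 2.16×10⁻³
Elm has the largest M.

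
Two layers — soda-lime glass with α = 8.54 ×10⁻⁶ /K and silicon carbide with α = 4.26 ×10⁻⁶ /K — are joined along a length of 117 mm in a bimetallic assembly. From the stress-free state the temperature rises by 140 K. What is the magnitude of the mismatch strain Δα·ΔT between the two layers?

Δα = |8.54 − 4.26|×10⁻⁶/K = 4.28×10⁻⁶/K.
Mismatch strain = Δα·ΔT = 4.28×10⁻⁶ × 140.0 = 5.99×10⁻⁴.

5.99×10⁻⁴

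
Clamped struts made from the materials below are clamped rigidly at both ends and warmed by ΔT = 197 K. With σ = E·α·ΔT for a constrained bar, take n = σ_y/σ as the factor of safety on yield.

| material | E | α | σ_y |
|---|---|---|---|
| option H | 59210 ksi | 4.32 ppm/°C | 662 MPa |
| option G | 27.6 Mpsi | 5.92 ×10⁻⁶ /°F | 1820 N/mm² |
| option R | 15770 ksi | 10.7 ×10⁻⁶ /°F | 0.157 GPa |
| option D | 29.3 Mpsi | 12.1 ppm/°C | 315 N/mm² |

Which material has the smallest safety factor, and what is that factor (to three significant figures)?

In consistent units (E in GPa, α in ×10⁻⁶/K, σ_y in MPa):
  option H: E = 408.2, α = 4.32, σ_y = 662.0 → σ = 347 MPa, n = 1.91
  option G: E = 190.3, α = 10.7, σ_y = 1820 → σ = 399 MPa, n = 4.56
  option R: E = 108.7, α = 19.3, σ_y = 157.0 → σ = 413 MPa, n = 0.381
  option D: E = 202.0, α = 12.1, σ_y = 315.0 → σ = 482 MPa, n = 0.654
Option R has the lowest safety factor, n = 0.381.

option R, n = 0.381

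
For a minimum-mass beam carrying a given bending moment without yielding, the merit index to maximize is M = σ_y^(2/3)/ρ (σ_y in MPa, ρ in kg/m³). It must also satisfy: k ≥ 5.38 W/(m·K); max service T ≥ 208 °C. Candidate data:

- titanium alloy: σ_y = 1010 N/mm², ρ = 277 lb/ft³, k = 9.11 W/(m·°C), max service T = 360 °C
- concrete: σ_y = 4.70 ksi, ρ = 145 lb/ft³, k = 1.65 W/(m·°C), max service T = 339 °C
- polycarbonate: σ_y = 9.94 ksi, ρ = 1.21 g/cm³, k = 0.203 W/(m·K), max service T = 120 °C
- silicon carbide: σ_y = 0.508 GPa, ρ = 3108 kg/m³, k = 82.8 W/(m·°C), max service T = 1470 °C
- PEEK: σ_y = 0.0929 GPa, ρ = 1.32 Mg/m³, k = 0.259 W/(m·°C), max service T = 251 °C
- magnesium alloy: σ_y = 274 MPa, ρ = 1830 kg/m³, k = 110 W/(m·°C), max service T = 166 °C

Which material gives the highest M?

titanium alloy

Screen on constraints: k ≥ 5.38 W/(m·K); max service T ≥ 208 °C. Survivors: titanium alloy, silicon carbide.
After converting to SI:
  titanium alloy: σ_y = 1010 MPa, ρ = 4437 kg/m³
  silicon carbide: σ_y = 508.0 MPa, ρ = 3108 kg/m³
  titanium alloy: M = 22.7×10⁻³
  silicon carbide: M = 20.5×10⁻³
The maximum is for titanium alloy.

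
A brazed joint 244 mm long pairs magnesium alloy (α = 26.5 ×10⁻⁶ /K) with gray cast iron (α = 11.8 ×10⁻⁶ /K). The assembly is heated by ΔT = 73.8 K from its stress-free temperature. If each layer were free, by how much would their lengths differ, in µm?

265 µm

Δα = |26.5 − 11.8|×10⁻⁶/K = 14.7×10⁻⁶/K.
ΔL_mismatch = Δα·L·ΔT = 14.7×10⁻⁶ × 244.0 mm × 73.8 K = 265 µm.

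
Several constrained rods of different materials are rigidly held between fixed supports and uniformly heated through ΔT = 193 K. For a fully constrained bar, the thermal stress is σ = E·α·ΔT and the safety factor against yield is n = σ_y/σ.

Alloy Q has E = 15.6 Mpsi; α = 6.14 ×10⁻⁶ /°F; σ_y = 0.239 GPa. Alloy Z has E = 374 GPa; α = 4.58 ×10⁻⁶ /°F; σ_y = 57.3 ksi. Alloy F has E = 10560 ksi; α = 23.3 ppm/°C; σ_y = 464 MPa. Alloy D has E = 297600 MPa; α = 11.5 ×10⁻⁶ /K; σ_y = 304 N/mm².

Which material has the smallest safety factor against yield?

In consistent units (E in GPa, α in ×10⁻⁶/K, σ_y in MPa):
  alloy Q: E = 107.6, α = 11.1, σ_y = 239.0 → σ = 229 MPa, n = 1.04
  alloy Z: E = 374.0, α = 8.24, σ_y = 395.1 → σ = 595 MPa, n = 0.664
  alloy F: E = 72.81, α = 23.3, σ_y = 464.0 → σ = 327 MPa, n = 1.42
  alloy D: E = 297.6, α = 11.5, σ_y = 304.0 → σ = 661 MPa, n = 0.460
The minimum is alloy D at n = 0.460.

alloy D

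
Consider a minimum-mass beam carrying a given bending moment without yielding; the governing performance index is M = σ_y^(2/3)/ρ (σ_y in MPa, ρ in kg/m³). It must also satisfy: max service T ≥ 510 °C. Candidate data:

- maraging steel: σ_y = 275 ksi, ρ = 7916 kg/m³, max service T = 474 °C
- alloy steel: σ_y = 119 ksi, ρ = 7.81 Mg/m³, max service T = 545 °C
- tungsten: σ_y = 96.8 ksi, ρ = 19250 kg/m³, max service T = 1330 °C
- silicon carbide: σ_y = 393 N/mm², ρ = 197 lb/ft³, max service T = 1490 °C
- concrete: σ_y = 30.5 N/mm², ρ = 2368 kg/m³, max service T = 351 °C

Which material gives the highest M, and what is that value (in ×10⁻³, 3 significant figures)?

silicon carbide, M = 17.0×10⁻³

Screen on constraints: max service T ≥ 510 °C. Survivors: alloy steel, tungsten, silicon carbide.
Putting every candidate on a common basis:
  alloy steel: σ_y = 820.5 MPa, ρ = 7810 kg/m³
  tungsten: σ_y = 667.4 MPa, ρ = 19250 kg/m³
  silicon carbide: σ_y = 393.0 MPa, ρ = 3156 kg/m³
  silicon carbide: M = 17.0×10⁻³
  alloy steel: M = 11.2×10⁻³
  tungsten: M = 3.97×10⁻³
Highest index: silicon carbide.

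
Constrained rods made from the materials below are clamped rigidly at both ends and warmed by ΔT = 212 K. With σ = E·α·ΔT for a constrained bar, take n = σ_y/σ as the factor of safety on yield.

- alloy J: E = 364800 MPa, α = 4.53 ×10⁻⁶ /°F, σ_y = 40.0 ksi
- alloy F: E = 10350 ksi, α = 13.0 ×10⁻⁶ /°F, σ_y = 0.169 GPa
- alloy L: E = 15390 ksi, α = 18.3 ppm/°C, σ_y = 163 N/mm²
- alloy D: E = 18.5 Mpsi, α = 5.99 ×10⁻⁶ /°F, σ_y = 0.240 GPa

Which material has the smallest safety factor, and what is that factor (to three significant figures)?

In consistent units (E in GPa, α in ×10⁻⁶/K, σ_y in MPa):
  alloy J: E = 364.8, α = 8.15, σ_y = 275.8 → σ = 631 MPa, n = 0.437
  alloy F: E = 71.36, α = 23.4, σ_y = 169.0 → σ = 354 MPa, n = 0.477
  alloy L: E = 106.1, α = 18.3, σ_y = 163.0 → σ = 412 MPa, n = 0.396
  alloy D: E = 127.6, α = 10.8, σ_y = 240.0 → σ = 292 MPa, n = 0.823
Alloy L has the lowest safety factor, n = 0.396.

alloy L, n = 0.396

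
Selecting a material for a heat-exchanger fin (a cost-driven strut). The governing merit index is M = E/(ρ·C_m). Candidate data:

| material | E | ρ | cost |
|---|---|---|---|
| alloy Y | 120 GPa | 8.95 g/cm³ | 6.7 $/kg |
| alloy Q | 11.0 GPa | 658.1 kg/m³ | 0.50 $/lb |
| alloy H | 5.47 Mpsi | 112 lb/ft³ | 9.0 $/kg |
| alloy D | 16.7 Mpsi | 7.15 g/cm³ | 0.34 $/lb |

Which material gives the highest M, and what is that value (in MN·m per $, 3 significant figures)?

alloy D, M = 21.5 MN·m per $

Normalizing units and computing the index:
  alloy Y: E = 120.0 GPa, ρ = 8950 kg/m³, cost = 6.700 $/kg
  alloy Q: E = 11.00 GPa, ρ = 658.1 kg/m³, cost = 1.102 $/kg
  alloy H: E = 37.71 GPa, ρ = 1794 kg/m³, cost = 9.000 $/kg
  alloy D: E = 115.1 GPa, ρ = 7150 kg/m³, cost = 0.7496 $/kg
  alloy D: M = 21.5 MN·m per $
  alloy Q: M = 15.2 MN·m per $
  alloy H: M = 2.34 MN·m per $
  alloy Y: M = 2.00 MN·m per $
Alloy D has the largest M.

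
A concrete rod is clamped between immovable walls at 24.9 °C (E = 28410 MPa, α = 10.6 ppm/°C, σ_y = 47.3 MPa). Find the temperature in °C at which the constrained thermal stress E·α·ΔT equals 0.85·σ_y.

158 °C

E = 28410 MPa = 28.41 GPa.
E·α·ΔT = 40.20 MPa ⇒ ΔT = 40.20 / (28.41×10³ × 10.6×10⁻⁶) = 133.5 K.
T = 24.9 + 133.5 = 158.4 °C.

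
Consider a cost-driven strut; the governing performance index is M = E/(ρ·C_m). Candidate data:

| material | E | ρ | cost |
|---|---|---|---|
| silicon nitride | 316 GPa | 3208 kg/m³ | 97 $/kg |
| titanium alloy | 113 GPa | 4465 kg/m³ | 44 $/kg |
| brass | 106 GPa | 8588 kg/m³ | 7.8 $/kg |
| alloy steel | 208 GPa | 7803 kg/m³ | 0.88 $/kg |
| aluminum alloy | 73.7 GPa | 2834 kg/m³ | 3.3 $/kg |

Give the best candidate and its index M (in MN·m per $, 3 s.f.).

Evaluate M for each candidate:
  alloy steel: M = 30.3 MN·m per $
  aluminum alloy: M = 7.88 MN·m per $
  brass: M = 1.58 MN·m per $
  silicon nitride: M = 1.02 MN·m per $
  titanium alloy: M = 0.575 MN·m per $
Alloy steel ranks first.

alloy steel, M = 30.3 MN·m per $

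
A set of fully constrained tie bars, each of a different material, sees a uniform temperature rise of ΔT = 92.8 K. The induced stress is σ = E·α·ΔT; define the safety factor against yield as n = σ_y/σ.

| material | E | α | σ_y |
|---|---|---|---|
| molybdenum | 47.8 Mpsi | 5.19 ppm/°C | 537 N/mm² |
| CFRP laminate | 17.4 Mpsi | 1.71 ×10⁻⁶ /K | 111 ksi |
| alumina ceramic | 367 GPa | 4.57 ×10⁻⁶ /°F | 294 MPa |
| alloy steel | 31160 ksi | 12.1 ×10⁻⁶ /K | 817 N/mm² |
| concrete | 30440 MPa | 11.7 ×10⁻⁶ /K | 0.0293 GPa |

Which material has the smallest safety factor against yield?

Converting E to GPa, α to ×10⁻⁶/K, σ_y to MPa, then σ and n for each:
  molybdenum: E = 329.6, α = 5.19, σ_y = 537.0 → σ = 159 MPa, n = 3.38
  CFRP laminate: E = 120.0, α = 1.71, σ_y = 765.3 → σ = 19.0 MPa, n = 40.2
  alumina ceramic: E = 367.0, α = 8.23, σ_y = 294.0 → σ = 280 MPa, n = 1.05
  alloy steel: E = 214.8, α = 12.1, σ_y = 817.0 → σ = 241 MPa, n = 3.39
  concrete: E = 30.44, α = 11.7, σ_y = 29.30 → σ = 33.1 MPa, n = 0.887
The minimum is concrete at n = 0.887.

concrete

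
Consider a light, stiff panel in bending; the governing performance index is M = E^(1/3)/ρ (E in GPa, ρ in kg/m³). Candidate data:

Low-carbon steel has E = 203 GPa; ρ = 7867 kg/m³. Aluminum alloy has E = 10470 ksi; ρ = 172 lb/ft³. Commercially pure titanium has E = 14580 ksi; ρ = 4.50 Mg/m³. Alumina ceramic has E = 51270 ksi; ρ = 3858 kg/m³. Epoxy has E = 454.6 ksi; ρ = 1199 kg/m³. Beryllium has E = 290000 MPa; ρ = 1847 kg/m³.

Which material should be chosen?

beryllium

Convert each candidate to consistent units, then evaluate M:
  low-carbon steel: E = 203.0 GPa, ρ = 7867 kg/m³
  aluminum alloy: E = 72.19 GPa, ρ = 2755 kg/m³
  commercially pure titanium: E = 100.5 GPa, ρ = 4500 kg/m³
  alumina ceramic: E = 353.5 GPa, ρ = 3858 kg/m³
  epoxy: E = 3.134 GPa, ρ = 1199 kg/m³
  beryllium: E = 290.0 GPa, ρ = 1847 kg/m³
  beryllium: M = 3.58×10⁻³
  alumina ceramic: M = 1.83×10⁻³
  aluminum alloy: M = 1.51×10⁻³
  epoxy: M = 1.22×10⁻³
  commercially pure titanium: M = 1.03×10⁻³
  low-carbon steel: M = 0.747×10⁻³
The maximum is for beryllium.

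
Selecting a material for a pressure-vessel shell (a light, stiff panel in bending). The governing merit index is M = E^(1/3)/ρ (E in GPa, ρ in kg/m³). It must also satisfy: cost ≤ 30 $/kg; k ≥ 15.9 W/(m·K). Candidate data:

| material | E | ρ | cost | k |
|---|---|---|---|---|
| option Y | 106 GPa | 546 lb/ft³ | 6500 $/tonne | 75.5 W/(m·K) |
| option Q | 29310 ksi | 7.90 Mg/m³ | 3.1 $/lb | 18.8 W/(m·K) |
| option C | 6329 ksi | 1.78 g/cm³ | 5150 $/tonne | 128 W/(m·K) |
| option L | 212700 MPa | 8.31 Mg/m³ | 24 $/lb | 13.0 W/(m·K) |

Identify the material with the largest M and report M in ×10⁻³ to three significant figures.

Screen on constraints: cost ≤ 30 $/kg; k ≥ 15.9 W/(m·K). Survivors: option Y, option Q, option C.
Putting every candidate on a common basis:
  option Y: E = 106.0 GPa, ρ = 8746 kg/m³
  option Q: E = 202.1 GPa, ρ = 7900 kg/m³
  option C: E = 43.64 GPa, ρ = 1780 kg/m³
  option C: M = 1.98×10⁻³
  option Q: M = 0.743×10⁻³
  option Y: M = 0.541×10⁻³
Highest index: option C.

option C, M = 1.98×10⁻³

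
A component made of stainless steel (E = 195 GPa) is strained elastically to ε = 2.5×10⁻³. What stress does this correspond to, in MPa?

σ = E·ε = 195000 MPa × 2.5×10⁻³ = 488 MPa.

488 MPa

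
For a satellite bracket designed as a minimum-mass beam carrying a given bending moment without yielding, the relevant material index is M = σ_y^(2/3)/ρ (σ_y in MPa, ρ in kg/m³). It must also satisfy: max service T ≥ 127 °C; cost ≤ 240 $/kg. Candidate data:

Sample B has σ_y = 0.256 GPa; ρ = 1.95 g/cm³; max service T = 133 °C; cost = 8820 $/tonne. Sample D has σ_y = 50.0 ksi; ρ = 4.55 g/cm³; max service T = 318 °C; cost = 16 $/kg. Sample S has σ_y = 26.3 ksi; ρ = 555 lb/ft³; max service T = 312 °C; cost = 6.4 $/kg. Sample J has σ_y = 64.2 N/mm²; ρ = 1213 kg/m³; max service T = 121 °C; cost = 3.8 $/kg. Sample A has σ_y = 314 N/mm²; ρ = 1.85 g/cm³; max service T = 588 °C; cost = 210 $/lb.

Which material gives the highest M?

sample B

Screen on constraints: max service T ≥ 127 °C; cost ≤ 240 $/kg. Survivors: sample B, sample D, sample S.
Normalizing units and computing the index:
  sample B: σ_y = 256.0 MPa, ρ = 1950 kg/m³
  sample D: σ_y = 344.7 MPa, ρ = 4550 kg/m³
  sample S: σ_y = 181.3 MPa, ρ = 8890 kg/m³
  sample B: M = 20.7×10⁻³
  sample D: M = 10.8×10⁻³
  sample S: M = 3.60×10⁻³
Sample B has the largest M.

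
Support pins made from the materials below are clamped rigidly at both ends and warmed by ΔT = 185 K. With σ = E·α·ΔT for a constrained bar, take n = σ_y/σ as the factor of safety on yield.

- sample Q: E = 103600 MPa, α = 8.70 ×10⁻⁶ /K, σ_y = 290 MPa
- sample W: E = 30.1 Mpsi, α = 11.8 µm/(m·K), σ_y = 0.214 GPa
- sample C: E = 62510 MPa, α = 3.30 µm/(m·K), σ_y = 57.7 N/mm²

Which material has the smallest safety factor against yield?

With everything in SI (GPa, ×10⁻⁶/K, MPa):
  sample Q: E = 103.6, α = 8.70, σ_y = 290.0 → σ = 167 MPa, n = 1.74
  sample W: E = 207.5, α = 11.8, σ_y = 214.0 → σ = 453 MPa, n = 0.472
  sample C: E = 62.51, α = 3.30, σ_y = 57.70 → σ = 38.2 MPa, n = 1.51
The minimum is sample W at n = 0.472.

sample W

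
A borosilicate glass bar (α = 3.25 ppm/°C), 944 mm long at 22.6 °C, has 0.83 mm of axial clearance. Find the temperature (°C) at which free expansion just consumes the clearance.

α·L₀·ΔT = 0.83 mm ⇒ ΔT = 0.83 / (3.25×10⁻⁶ × 944.0) = 270.5 K.
T = 22.6 + 270.5 = 293.1 °C.

293 °C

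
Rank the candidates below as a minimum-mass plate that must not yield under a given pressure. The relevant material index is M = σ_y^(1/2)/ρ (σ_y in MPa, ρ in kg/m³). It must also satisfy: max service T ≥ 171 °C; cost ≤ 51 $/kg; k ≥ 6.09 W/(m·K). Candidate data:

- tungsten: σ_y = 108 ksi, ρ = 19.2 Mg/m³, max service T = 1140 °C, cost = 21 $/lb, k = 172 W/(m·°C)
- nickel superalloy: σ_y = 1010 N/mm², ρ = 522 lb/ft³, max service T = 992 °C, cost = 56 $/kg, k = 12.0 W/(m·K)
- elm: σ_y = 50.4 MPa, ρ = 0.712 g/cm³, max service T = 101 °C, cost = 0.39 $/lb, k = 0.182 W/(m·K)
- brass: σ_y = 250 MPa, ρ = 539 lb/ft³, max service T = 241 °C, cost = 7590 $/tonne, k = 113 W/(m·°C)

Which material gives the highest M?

Screen on constraints: max service T ≥ 171 °C; cost ≤ 51 $/kg; k ≥ 6.09 W/(m·K). Survivors: tungsten, brass.
Putting every candidate on a common basis:
  tungsten: σ_y = 744.6 MPa, ρ = 19200 kg/m³
  brass: σ_y = 250.0 MPa, ρ = 8634 kg/m³
  brass: M = 1.83×10⁻³
  tungsten: M = 1.42×10⁻³
Brass ranks first.

brass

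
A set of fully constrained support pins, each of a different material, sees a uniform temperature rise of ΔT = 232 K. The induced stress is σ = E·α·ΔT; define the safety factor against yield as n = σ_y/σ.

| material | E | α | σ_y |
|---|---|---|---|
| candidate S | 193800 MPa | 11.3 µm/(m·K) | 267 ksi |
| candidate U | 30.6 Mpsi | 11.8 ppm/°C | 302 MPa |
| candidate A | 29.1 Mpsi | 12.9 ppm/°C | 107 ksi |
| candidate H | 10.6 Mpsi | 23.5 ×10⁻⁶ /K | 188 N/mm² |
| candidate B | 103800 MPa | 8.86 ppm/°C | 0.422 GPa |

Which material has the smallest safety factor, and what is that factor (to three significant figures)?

candidate H, n = 0.472

With everything in SI (GPa, ×10⁻⁶/K, MPa):
  candidate S: E = 193.8, α = 11.3, σ_y = 1841 → σ = 508 MPa, n = 3.62
  candidate U: E = 211.0, α = 11.8, σ_y = 302.0 → σ = 578 MPa, n = 0.523
  candidate A: E = 200.6, α = 12.9, σ_y = 737.7 → σ = 600 MPa, n = 1.23
  candidate H: E = 73.08, α = 23.5, σ_y = 188.0 → σ = 398 MPa, n = 0.472
  candidate B: E = 103.8, α = 8.86, σ_y = 422.0 → σ = 213 MPa, n = 1.98
The minimum is candidate H at n = 0.472.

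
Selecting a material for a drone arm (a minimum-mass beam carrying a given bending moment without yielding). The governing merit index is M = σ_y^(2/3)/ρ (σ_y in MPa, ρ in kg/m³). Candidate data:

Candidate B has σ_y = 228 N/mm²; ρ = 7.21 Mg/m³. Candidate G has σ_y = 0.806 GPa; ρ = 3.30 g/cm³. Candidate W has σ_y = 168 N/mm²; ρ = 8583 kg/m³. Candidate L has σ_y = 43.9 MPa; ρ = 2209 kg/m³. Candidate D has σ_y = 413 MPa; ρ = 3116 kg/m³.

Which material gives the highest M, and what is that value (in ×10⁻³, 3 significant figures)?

After converting to SI:
  candidate B: σ_y = 228.0 MPa, ρ = 7210 kg/m³
  candidate G: σ_y = 806.0 MPa, ρ = 3300 kg/m³
  candidate W: σ_y = 168.0 MPa, ρ = 8583 kg/m³
  candidate L: σ_y = 43.90 MPa, ρ = 2209 kg/m³
  candidate D: σ_y = 413.0 MPa, ρ = 3116 kg/m³
  candidate G: M = 26.2×10⁻³
  candidate D: M = 17.8×10⁻³
  candidate L: M = 5.63×10⁻³
  candidate B: M = 5.18×10⁻³
  candidate W: M = 3.55×10⁻³
Highest index: candidate G.

candidate G, M = 26.2×10⁻³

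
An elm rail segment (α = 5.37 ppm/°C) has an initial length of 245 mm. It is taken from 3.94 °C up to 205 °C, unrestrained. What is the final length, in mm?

245.26 mm

ΔT = 205 − 3.94 = 201.1 K.
ΔL = α·L₀·ΔT = 5.37×10⁻⁶ × 245 mm × 201.1 K = 0.265 mm.
L = L₀ + ΔL = 245 + 0.265 = 245.26 mm.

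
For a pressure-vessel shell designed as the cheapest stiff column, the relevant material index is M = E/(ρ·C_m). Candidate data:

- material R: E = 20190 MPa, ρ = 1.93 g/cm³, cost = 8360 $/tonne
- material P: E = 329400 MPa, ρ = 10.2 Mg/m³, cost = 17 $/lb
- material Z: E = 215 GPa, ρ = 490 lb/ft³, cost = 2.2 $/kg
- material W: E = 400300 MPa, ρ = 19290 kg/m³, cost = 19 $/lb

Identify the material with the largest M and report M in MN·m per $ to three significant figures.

material Z, M = 12.5 MN·m per $

In SI units:
  material R: E = 20.19 GPa, ρ = 1930 kg/m³, cost = 8.360 $/kg
  material P: E = 329.4 GPa, ρ = 10200 kg/m³, cost = 37.48 $/kg
  material Z: E = 215.0 GPa, ρ = 7849 kg/m³, cost = 2.200 $/kg
  material W: E = 400.3 GPa, ρ = 19290 kg/m³, cost = 41.89 $/kg
  material Z: M = 12.5 MN·m per $
  material R: M = 1.25 MN·m per $
  material P: M = 0.862 MN·m per $
  material W: M = 0.495 MN·m per $
Material Z has the largest M.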